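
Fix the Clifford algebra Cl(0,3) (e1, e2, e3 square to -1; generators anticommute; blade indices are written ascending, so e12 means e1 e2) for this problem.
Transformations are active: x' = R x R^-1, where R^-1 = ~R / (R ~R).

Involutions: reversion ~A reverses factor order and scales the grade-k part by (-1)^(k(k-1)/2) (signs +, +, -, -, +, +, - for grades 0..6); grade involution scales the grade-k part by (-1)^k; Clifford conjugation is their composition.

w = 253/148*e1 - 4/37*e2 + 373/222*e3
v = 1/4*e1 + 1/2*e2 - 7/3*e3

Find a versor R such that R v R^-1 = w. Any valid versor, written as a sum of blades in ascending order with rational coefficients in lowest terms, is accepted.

Key observation: q(v) = q(w) = -829/144 (sandwiches preserve the norm), so R = v + w = 145/74*e1 + 29/74*e2 - 145/222*e3 works whenever it is invertible — the component of v along it is kept and (v - w)/2 reverses, sending v to w.
Answer: 145/74*e1 + 29/74*e2 - 145/222*e3


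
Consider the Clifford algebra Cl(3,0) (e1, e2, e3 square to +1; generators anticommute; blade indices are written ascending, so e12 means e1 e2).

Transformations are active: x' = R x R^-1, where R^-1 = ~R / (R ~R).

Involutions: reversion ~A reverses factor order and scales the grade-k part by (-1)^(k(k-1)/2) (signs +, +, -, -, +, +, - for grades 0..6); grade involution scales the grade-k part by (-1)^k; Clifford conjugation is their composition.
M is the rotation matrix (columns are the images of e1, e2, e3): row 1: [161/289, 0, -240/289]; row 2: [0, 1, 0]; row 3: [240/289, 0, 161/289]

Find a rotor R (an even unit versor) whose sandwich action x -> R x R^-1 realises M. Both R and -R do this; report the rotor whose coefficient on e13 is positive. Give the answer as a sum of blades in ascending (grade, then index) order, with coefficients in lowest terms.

Method: write R = a + b12*e12 + b13*e13 + b23*e23 with a^2 + b12^2 + b13^2 + b23^2 = 1 (so R^-1 = ~R). Expanding the columns R e_j ~R gives tr M = 4a^2 - 1 and, from the antisymmetric part, M21 - M12 = -4a*b12, M13 - M31 = 4a*b13, M32 - M23 = -4a*b23.
Here tr M = 611/289, so a^2 = (1 + tr M)/4 = 225/289 and a = ±15/17. Taking a = 15/17: M21 - M12 = 0, M13 - M31 = -480/289, M32 - M23 = 0, giving b12 = 0, b13 = -8/17, b23 = 0, i.e. R = 15/17 - 8/17*e13.
Its e13 coefficient is negative, so report the other preimage -R.
Answer: -15/17 + 8/17*e13. Key observation: the double cover Spin(3) -> SO(3) sends R and -R to the same matrix (trace 611/289 here), so the stated sign of the e13 coefficient is what selects one sheet.


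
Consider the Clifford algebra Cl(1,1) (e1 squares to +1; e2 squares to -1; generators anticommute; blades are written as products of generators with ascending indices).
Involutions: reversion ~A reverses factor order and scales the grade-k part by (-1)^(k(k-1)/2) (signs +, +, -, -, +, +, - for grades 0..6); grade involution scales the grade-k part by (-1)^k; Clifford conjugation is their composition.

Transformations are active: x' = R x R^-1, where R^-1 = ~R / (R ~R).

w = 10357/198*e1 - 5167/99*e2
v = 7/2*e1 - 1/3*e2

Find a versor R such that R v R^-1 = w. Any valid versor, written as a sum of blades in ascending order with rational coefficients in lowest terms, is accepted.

R = v + w = 5525/99*e1 - 5200/99*e2 works: the equal norms (437/36) guarantee its sandwich swaps v into w.
Answer: 5525/99*e1 - 5200/99*e2


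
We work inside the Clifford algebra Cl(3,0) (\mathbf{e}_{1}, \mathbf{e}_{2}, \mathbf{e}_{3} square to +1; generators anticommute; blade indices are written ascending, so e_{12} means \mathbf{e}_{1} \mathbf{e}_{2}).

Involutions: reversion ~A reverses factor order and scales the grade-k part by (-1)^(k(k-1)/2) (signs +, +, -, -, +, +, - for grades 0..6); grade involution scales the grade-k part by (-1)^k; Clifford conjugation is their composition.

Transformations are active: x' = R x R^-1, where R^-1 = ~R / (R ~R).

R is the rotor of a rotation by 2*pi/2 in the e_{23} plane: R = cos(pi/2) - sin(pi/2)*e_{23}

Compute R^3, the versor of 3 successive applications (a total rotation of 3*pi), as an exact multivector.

Because a rotor carries half the rotation angle, composing 3 copies of this e_{23}-plane rotor multiplies the phase: 3*(pi/2) = \frac{3 \pi}{2}, hence R^3 = cos(\frac{3 \pi}{2}) - sin(\frac{3 \pi}{2})*e_{23}.
cos(\frac{3 \pi}{2}) = 0 and sin(\frac{3 \pi}{2}) = -1, so R^3 = e_{23}. The net rotation is 1*pi (after discarding 1 full turn, each of which contributes a factor -1 to the rotor); the rotor keeps the half-angle phase exactly.
Answer: e_{23}


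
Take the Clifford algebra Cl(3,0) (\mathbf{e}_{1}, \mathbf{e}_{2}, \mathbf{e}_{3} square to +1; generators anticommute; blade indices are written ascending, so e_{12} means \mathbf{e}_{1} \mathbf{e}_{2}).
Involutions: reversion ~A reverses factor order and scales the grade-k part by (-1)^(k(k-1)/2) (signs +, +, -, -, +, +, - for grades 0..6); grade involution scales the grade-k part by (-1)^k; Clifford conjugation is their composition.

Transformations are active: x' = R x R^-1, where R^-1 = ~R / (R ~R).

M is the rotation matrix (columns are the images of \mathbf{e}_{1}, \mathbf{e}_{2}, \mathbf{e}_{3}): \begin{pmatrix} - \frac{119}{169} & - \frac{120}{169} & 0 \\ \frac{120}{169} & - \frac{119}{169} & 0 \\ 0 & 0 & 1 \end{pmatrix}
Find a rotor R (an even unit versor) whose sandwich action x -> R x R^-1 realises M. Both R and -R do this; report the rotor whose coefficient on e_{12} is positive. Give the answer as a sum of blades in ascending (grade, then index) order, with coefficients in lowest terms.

Method: write R = a + b12*e_{12} + b13*e_{13} + b23*e_{23} with a^2 + b12^2 + b13^2 + b23^2 = 1 (so R^-1 = ~R). Expanding the columns R e_j ~R gives tr M = 4a^2 - 1 and, from the antisymmetric part, M21 - M12 = -4a*b12, M13 - M31 = 4a*b13, M32 - M23 = -4a*b23.
Here tr M = -\frac{69}{169}, so a^2 = (1 + tr M)/4 = \frac{25}{169} and a = ±\frac{5}{13}. Taking a = \frac{5}{13}: M21 - M12 = \frac{240}{169}, M13 - M31 = 0, M32 - M23 = 0, giving b12 = -\frac{12}{13}, b13 = 0, b23 = 0, i.e. R = \frac{5}{13} - \frac{12}{13} e_{12}.
Its e_{12} coefficient is negative, so report the other preimage -R.
Answer: -\frac{5}{13} + \frac{12}{13} e_{12}. Recall the cover is two-to-one: with M of trace -\frac{69}{169}, both preimages act alike, and the stated e_{12} sign chooses the sheet.


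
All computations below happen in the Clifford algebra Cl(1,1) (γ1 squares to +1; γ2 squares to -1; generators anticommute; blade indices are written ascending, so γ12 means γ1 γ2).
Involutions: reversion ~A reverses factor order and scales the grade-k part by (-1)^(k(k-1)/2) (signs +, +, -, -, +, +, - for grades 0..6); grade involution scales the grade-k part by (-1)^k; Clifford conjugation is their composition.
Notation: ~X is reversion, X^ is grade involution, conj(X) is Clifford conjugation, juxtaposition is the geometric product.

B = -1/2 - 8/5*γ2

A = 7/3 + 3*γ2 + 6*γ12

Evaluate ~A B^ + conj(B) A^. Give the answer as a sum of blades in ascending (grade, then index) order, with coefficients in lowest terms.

first term: -179/30 + 48/5*γ1 + 67/30*γ2 + 3*γ12
second term: 109/30 + 48/5*γ1 + 157/30*γ2 - 3*γ12
Answer: -7/3 + 96/5*γ1 + 112/15*γ2


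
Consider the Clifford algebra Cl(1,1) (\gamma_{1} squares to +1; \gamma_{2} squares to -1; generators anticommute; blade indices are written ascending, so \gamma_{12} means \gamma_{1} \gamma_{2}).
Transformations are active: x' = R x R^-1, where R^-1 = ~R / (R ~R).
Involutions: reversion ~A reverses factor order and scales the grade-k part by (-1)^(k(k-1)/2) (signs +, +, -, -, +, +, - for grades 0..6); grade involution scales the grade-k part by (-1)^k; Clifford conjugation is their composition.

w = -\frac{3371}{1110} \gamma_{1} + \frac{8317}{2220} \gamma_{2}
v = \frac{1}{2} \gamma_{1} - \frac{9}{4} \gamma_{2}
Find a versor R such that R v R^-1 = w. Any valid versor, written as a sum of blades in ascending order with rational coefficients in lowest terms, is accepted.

Equal squares first: v^2 = w^2 = -\frac{77}{16}. Then v + w = -\frac{1408}{555} \gamma_{1} + \frac{1661}{1110} \gamma_{2} is a versor taking v to w, provided it is invertible.
Answer: -\frac{1408}{555} \gamma_{1} + \frac{1661}{1110} \gamma_{2}


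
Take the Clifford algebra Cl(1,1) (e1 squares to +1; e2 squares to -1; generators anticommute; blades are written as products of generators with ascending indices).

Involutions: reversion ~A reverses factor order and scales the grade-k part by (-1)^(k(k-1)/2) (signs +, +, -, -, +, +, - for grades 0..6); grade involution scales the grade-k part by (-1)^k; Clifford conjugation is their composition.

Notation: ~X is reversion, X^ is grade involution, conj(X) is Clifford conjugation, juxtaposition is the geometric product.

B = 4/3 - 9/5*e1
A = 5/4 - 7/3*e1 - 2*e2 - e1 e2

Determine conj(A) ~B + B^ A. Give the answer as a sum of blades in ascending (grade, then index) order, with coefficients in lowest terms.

first term: -38/15 + 31/36*e1 + 67/15*e2 + 74/15*e1 e2
second term: -38/15 - 31/36*e1 - 67/15*e2 - 74/15*e1 e2
Answer: -76/15


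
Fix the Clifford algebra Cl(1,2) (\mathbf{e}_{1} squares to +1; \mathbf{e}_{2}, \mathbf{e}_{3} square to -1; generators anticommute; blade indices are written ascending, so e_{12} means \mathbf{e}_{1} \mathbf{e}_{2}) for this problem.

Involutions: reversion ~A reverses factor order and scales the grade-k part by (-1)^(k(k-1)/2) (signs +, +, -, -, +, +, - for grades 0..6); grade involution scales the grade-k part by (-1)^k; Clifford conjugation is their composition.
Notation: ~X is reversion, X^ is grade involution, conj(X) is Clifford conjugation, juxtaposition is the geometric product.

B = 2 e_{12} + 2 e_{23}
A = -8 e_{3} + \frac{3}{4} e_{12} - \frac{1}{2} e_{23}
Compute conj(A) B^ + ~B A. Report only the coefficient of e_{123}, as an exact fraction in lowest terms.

first term: -\frac{5}{2} + 16 e_{2} + \frac{5}{2} e_{13} + 16 e_{123}
second term: -\frac{5}{2} - 16 e_{2} - \frac{5}{2} e_{13} + 16 e_{123}
Answer: 32


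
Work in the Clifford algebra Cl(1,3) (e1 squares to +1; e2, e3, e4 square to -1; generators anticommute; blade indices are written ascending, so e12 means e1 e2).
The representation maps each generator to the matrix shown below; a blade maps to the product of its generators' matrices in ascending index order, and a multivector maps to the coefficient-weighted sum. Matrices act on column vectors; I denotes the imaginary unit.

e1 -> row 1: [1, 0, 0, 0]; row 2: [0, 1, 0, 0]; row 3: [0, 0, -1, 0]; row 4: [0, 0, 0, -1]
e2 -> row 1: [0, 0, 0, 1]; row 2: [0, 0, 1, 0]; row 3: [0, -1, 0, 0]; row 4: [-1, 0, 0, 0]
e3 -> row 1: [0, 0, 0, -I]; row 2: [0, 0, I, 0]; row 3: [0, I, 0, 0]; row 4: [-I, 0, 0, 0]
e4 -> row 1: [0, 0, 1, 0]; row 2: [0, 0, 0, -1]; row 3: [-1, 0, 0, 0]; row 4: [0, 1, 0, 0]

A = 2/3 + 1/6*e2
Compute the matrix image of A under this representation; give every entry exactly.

M = (2/3)*1 + (1/6)*rho(e2), summed entrywise (1 is the identity matrix):
Answer: row 1: [2/3, 0, 0, 1/6]; row 2: [0, 2/3, 1/6, 0]; row 3: [0, -1/6, 2/3, 0]; row 4: [-1/6, 0, 0, 2/3]


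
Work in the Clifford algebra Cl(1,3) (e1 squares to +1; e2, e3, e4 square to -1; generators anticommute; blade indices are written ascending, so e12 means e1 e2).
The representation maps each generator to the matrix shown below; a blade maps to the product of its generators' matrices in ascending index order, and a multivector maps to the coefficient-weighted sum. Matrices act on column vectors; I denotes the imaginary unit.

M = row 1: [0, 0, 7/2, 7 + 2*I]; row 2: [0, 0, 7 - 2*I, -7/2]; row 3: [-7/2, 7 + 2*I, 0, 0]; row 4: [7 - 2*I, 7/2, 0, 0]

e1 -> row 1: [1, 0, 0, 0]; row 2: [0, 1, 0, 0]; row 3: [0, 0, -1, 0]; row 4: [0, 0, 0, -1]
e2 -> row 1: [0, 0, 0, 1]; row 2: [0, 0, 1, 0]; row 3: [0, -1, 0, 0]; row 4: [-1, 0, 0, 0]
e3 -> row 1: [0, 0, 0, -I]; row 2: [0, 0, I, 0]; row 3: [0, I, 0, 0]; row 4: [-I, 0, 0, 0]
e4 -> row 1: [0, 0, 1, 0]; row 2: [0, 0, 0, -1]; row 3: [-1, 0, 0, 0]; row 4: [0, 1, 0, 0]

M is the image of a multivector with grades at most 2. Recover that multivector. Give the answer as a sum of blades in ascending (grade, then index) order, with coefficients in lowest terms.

Method: the blade images are trace-orthogonal — tr(rho(e_A) rho(e_B)^-1) = 4 if A = B and 0 otherwise — and rho(e_A)^-1 = (e_A)^2 * rho(e_A) with (e_A)^2 = +1 or -1, so the coefficient of e_A in the preimage is (e_A)^2 * tr(M rho(e_A))/4.
Nonzero projections over blades of grade <= 2: e4: (e4)^2 = -1, tr(M rho(e4)) = -14, coefficient 7/2; e12: (e12)^2 = +1, tr(M rho(e12)) = 28, coefficient 7; e13: (e13)^2 = +1, tr(M rho(e13)) = -8, coefficient -2. Every other blade of grade <= 2 projects to 0.
Answer: 7/2*e4 + 7*e12 - 2*e13


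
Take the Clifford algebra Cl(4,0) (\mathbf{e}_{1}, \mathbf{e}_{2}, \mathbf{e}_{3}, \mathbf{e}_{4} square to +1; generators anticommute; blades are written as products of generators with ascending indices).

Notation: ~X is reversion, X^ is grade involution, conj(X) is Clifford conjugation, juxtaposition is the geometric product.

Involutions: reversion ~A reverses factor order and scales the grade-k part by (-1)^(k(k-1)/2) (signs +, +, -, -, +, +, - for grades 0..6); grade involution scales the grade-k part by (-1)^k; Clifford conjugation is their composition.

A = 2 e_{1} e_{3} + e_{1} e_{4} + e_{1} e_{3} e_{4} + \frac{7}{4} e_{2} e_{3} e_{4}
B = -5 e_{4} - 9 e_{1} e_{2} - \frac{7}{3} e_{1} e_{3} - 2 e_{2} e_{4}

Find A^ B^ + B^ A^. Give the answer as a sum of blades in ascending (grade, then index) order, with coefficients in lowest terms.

first term: \frac{14}{3} + 5 e_{1} + \frac{7}{2} e_{3} - \frac{7}{3} e_{4} + 2 e_{1} e_{2} - 5 e_{1} e_{3} - \frac{107}{4} e_{2} e_{3} - 9 e_{2} e_{4} - \frac{7}{3} e_{3} e_{4} + 2 e_{1} e_{2} e_{3} + \frac{49}{12} e_{1} e_{2} e_{4} - \frac{23}{4} e_{1} e_{3} e_{4} + 9 e_{2} e_{3} e_{4} + 4 e_{1} e_{2} e_{3} e_{4}
second term: \frac{14}{3} - 5 e_{1} + \frac{7}{2} e_{3} - \frac{7}{3} e_{4} - 2 e_{1} e_{2} - 5 e_{1} e_{3} + \frac{37}{4} e_{2} e_{3} + 9 e_{2} e_{4} + \frac{7}{3} e_{3} e_{4} - 2 e_{1} e_{2} e_{3} - \frac{49}{12} e_{1} e_{2} e_{4} + \frac{103}{4} e_{1} e_{3} e_{4} - 9 e_{2} e_{3} e_{4} + 4 e_{1} e_{2} e_{3} e_{4}
Answer: \frac{28}{3} + 7 e_{3} - \frac{14}{3} e_{4} - 10 e_{1} e_{3} - \frac{35}{2} e_{2} e_{3} + 20 e_{1} e_{3} e_{4} + 8 e_{1} e_{2} e_{3} e_{4}


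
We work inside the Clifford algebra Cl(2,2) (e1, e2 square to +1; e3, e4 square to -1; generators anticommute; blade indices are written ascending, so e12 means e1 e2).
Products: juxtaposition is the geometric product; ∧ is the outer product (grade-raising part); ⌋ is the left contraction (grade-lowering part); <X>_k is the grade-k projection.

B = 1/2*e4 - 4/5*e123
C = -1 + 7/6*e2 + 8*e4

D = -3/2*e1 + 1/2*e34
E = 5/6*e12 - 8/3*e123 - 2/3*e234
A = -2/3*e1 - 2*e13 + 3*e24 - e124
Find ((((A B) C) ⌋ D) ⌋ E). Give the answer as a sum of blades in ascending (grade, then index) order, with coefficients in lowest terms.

step 1: -31/10*e2 + 1/2*e12 - 1/3*e14 + 8/15*e23 + 4/5*e34 - 17/5*e134
step 2: -217/60 + 13/4*e1 + 31/10*e2 - 316/45*e3 - 1/2*e12 + 136/5*e13 + 1/3*e14 - 8/15*e23 - 124/5*e24 - 4/5*e34 + 79/18*e124 + 17/5*e134 + 26/5*e234 - 119/30*e1234
step 3: -179/40 + 217/40*e1 + 158/45*e4 - 217/120*e34
step 4: 2387/720*e2 - 179/48*e12 - 1637/135*e23 + 179/15*e123 + 179/60*e234
Answer: 2387/720*e2 - 179/48*e12 - 1637/135*e23 + 179/15*e123 + 179/60*e234


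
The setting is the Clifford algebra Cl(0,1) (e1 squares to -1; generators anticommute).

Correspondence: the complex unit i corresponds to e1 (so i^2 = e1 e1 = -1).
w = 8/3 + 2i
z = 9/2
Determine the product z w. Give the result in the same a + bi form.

In blades: z = 9/2, w = 8/3 + 2*e1.
Distribute z over w term by term (generator squares from the signature, products reordered to ascending indices): (9/2)*w = 12 + 9*e1.
Sum: 12 + 9*e1; translating back through the correspondence:
Answer: 12 + 9i


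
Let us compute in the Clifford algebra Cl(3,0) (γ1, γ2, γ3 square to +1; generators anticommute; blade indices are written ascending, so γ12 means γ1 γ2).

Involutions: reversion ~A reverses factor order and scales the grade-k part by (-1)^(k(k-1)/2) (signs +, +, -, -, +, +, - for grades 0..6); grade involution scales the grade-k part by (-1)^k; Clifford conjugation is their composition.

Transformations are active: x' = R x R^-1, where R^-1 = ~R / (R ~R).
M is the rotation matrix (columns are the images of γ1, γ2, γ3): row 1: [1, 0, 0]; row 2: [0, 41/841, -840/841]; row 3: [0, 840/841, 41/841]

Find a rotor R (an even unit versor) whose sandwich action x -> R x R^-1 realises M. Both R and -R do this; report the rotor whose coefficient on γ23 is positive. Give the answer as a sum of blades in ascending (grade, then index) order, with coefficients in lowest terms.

Method: write R = a + b12*γ12 + b13*γ13 + b23*γ23 with a^2 + b12^2 + b13^2 + b23^2 = 1 (so R^-1 = ~R). Expanding the columns R e_j ~R gives tr M = 4a^2 - 1 and, from the antisymmetric part, M21 - M12 = -4a*b12, M13 - M31 = 4a*b13, M32 - M23 = -4a*b23.
Here tr M = 923/841, so a^2 = (1 + tr M)/4 = 441/841 and a = ±21/29. Taking a = 21/29: M21 - M12 = 0, M13 - M31 = 0, M32 - M23 = 1680/841, giving b12 = 0, b13 = 0, b23 = -20/29, i.e. R = 21/29 - 20/29*γ23.
Its γ23 coefficient is negative, so report the other preimage -R.
Answer: -21/29 + 20/29*γ23. Key observation: the double cover Spin(3) -> SO(3) sends R and -R to the same matrix (trace 923/841 here), so the stated sign of the γ23 coefficient is what selects one sheet.


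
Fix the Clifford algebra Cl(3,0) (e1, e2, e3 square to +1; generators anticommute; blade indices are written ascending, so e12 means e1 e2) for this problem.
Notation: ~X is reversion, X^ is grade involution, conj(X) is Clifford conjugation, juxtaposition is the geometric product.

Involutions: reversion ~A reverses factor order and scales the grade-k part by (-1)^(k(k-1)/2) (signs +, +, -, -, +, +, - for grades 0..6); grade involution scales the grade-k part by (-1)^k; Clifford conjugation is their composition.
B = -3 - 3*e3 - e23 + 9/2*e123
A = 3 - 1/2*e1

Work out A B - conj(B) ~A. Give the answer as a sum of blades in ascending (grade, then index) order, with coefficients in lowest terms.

first term: -9 + 3/2*e1 - 9*e3 + 3/2*e13 - 21/4*e23 + 14*e123
second term: -9 + 3/2*e1 + 9*e3 + 3/2*e13 + 3/4*e23 + 13*e123
Answer: -18*e3 - 6*e23 + e123


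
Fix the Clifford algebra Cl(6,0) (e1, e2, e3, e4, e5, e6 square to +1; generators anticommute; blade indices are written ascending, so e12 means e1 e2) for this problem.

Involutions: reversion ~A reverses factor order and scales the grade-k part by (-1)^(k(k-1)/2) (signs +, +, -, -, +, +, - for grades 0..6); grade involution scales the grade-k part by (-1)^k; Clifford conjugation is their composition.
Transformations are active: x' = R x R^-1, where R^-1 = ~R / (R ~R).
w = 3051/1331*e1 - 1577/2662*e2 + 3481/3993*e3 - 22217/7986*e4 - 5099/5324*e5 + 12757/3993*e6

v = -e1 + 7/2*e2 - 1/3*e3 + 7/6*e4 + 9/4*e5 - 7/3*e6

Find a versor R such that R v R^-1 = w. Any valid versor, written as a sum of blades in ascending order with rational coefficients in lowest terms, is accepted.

Reasoning: v^2 = w^2 = 1211/48 since conjugation preserves the quadratic form; R = v + w = 1720/1331*e1 + 3870/1331*e2 + 2150/3993*e3 - 2150/1331*e4 + 1720/1331*e5 + 3440/3993*e6 is then valid when invertible, keeping its own part and reversing (v - w)/2.
Answer: 1720/1331*e1 + 3870/1331*e2 + 2150/3993*e3 - 2150/1331*e4 + 1720/1331*e5 + 3440/3993*e6


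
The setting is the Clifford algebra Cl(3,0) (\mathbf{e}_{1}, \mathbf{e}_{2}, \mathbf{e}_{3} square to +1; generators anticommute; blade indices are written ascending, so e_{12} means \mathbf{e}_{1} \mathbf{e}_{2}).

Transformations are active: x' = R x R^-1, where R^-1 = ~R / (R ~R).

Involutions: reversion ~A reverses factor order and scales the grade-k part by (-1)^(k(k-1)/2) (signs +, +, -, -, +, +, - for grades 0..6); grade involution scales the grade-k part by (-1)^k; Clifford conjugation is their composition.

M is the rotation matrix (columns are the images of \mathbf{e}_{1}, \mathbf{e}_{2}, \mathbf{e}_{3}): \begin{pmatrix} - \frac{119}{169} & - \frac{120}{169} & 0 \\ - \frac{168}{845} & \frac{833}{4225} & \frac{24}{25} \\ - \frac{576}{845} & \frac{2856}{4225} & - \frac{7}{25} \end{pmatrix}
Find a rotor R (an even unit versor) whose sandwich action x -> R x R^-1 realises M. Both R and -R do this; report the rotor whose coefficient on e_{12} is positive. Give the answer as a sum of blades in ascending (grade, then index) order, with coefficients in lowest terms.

Method: write R = a + b12*e_{12} + b13*e_{13} + b23*e_{23} with a^2 + b12^2 + b13^2 + b23^2 = 1 (so R^-1 = ~R). Expanding the columns R e_j ~R gives tr M = 4a^2 - 1 and, from the antisymmetric part, M21 - M12 = -4a*b12, M13 - M31 = 4a*b13, M32 - M23 = -4a*b23.
Here tr M = -\frac{133}{169}, so a^2 = (1 + tr M)/4 = \frac{9}{169} and a = ±\frac{3}{13}. Taking a = \frac{3}{13}: M21 - M12 = \frac{432}{845}, M13 - M31 = \frac{576}{845}, M32 - M23 = -\frac{48}{169}, giving b12 = -\frac{36}{65}, b13 = \frac{48}{65}, b23 = \frac{4}{13}, i.e. R = \frac{3}{13} - \frac{36}{65} e_{12} + \frac{48}{65} e_{13} + \frac{4}{13} e_{23}.
Its e_{12} coefficient is negative, so report the other preimage -R.
Answer: -\frac{3}{13} + \frac{36}{65} e_{12} - \frac{48}{65} e_{13} - \frac{4}{13} e_{23}. Sheet selection: the two-to-one cover makes ±R indistinguishable at the matrix level (trace -\frac{133}{169}), so uniqueness comes from the required sign on e_{12}.


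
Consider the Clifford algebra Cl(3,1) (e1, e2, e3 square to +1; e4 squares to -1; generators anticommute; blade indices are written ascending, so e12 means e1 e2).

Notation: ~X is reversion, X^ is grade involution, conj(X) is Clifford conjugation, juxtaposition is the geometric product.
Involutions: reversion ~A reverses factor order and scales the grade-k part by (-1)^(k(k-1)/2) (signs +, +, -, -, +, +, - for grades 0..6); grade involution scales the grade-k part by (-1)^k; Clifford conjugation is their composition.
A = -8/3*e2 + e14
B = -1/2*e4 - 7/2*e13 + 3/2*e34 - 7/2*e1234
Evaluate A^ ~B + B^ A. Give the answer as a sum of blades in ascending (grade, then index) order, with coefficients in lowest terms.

first term: 1/2*e1 - 3/2*e13 - 7/2*e23 - 4/3*e24 + 7/2*e34 - 28/3*e123 + 28/3*e134 - 4*e234
second term: 1/2*e1 - 3/2*e13 - 7/2*e23 + 4/3*e24 + 7/2*e34 - 28/3*e123 + 28/3*e134 - 4*e234
Answer: e1 - 3*e13 - 7*e23 + 7*e34 - 56/3*e123 + 56/3*e134 - 8*e234


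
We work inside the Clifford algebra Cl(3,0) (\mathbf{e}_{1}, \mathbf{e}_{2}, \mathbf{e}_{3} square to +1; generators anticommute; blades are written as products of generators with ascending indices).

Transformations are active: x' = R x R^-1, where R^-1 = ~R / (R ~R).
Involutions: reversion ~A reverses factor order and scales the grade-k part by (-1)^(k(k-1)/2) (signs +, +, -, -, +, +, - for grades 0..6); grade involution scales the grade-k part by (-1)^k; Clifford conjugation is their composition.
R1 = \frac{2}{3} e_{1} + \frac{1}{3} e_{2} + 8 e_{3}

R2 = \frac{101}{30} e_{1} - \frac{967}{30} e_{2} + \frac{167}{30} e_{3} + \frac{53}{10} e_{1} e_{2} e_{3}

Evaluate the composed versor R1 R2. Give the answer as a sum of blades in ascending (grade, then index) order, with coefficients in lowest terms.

Distribute over the terms of R1 (each basis-blade product reordered to ascending indices, repeated generators contracted through their squares):
(\frac{2}{3} e_{1}) R2 = \frac{101}{45} - \frac{967}{45} e_{1} e_{2} + \frac{167}{45} e_{1} e_{3} + \frac{53}{15} e_{2} e_{3}
(\frac{1}{3} e_{2}) R2 = -\frac{967}{90} - \frac{101}{90} e_{1} e_{2} - \frac{53}{30} e_{1} e_{3} + \frac{167}{90} e_{2} e_{3}
(8 e_{3}) R2 = \frac{668}{15} + \frac{212}{5} e_{1} e_{2} - \frac{404}{15} e_{1} e_{3} + \frac{3868}{15} e_{2} e_{3}
Summing the partial products and collecting blades:
Answer: \frac{1081}{30} + \frac{1781}{90} e_{1} e_{2} - \frac{2249}{90} e_{1} e_{3} + \frac{23693}{90} e_{2} e_{3}


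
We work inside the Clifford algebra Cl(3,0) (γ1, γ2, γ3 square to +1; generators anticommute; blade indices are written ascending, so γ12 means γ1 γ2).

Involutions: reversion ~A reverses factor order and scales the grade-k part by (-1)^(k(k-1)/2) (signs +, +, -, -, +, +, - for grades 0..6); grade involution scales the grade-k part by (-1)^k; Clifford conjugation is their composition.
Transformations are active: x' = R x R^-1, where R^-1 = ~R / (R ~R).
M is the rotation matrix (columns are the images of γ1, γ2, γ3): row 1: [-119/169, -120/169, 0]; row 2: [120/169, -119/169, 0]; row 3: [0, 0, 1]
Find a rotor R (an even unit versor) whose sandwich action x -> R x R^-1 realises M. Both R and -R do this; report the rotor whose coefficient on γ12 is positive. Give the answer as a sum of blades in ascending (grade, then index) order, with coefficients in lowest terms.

Method: write R = a + b12*γ12 + b13*γ13 + b23*γ23 with a^2 + b12^2 + b13^2 + b23^2 = 1 (so R^-1 = ~R). Expanding the columns R e_j ~R gives tr M = 4a^2 - 1 and, from the antisymmetric part, M21 - M12 = -4a*b12, M13 - M31 = 4a*b13, M32 - M23 = -4a*b23.
Here tr M = -69/169, so a^2 = (1 + tr M)/4 = 25/169 and a = ±5/13. Taking a = 5/13: M21 - M12 = 240/169, M13 - M31 = 0, M32 - M23 = 0, giving b12 = -12/13, b13 = 0, b23 = 0, i.e. R = 5/13 - 12/13*γ12.
Its γ12 coefficient is negative, so report the other preimage -R.
Answer: -5/13 + 12/13*γ12. Why the constraint matters: R and -R act identically through the sandwich — M has trace -69/169 either way — so only the sign condition on γ12 picks one of the two preimages.


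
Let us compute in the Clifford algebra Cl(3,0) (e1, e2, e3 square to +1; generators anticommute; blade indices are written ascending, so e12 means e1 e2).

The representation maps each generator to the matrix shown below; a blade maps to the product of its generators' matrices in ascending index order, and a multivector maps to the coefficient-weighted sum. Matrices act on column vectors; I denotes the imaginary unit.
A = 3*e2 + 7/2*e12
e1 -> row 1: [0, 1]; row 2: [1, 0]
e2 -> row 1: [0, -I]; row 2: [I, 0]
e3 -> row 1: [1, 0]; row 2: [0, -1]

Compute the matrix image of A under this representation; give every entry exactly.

Bivector images (products of the table entries): rho(e12) = rho(e1)rho(e2) = row 1: [I, 0]; row 2: [0, -I].
M = (3)*rho(e2) + (7/2)*rho(e12), summed entrywise:
Answer: row 1: [7*I/2, -3*I]; row 2: [3*I, -7*I/2]


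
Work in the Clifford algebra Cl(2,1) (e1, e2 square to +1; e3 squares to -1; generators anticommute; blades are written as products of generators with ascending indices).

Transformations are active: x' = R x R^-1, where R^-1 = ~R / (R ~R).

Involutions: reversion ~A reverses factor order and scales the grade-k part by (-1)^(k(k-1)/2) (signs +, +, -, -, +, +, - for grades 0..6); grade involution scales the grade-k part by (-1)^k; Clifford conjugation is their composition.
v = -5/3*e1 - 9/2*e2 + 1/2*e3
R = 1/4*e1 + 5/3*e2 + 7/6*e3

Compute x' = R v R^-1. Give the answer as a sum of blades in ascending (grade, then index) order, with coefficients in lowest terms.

~R = 1/4*e1 + 5/3*e2 + 7/6*e3, and R ~R = 71/48, so R^-1 = ~R / (71/48).
R v = -17/2 + 119/72*e1 e2 + 149/72*e1 e3 + 73/12*e2 e3
Answer: -257/213*e1 - 2081/142*e2 - 1975/142*e3


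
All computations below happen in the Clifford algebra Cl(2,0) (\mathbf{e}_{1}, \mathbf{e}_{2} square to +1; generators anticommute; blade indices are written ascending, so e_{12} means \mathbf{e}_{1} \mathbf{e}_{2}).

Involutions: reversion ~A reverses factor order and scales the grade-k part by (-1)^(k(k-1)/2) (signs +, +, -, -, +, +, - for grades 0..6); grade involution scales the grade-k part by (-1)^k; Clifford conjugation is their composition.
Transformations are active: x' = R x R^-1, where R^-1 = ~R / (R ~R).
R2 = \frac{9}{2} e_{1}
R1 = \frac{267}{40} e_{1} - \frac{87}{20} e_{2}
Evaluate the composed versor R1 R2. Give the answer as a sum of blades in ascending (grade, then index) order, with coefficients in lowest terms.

Distribute over the terms of R2 (each basis-blade product reordered to ascending indices, repeated generators contracted through their squares):
R1 (\frac{9}{2} e_{1}) = \frac{2403}{80} + \frac{783}{40} e_{12}
Answer: \frac{2403}{80} + \frac{783}{40} e_{12}


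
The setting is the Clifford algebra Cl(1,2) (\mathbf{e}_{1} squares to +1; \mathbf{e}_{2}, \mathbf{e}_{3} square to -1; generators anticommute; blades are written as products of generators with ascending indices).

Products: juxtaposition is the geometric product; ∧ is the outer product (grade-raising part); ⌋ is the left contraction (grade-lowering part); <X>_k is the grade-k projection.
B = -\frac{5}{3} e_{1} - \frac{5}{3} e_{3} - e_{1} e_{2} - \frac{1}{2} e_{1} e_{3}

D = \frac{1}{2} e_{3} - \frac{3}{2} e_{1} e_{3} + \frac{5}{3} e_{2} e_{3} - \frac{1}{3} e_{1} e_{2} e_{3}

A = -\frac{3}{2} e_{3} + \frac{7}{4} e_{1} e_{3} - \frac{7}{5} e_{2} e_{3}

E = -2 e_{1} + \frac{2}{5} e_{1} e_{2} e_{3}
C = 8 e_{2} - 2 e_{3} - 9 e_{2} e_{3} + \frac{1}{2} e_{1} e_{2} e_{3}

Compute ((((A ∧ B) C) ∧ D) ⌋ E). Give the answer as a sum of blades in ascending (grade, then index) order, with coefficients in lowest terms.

step 1: -\frac{5}{2} e_{1} e_{3} + \frac{23}{6} e_{1} e_{2} e_{3}
step 2: -\frac{23}{12} + \frac{59}{2} e_{1} + \frac{5}{4} e_{2} + \frac{181}{6} e_{1} e_{2} + \frac{92}{3} e_{1} e_{3} + 20 e_{1} e_{2} e_{3}
step 3: -\frac{23}{24} e_{3} + \frac{141}{8} e_{1} e_{3} - \frac{185}{72} e_{2} e_{3} + \frac{4807}{72} e_{1} e_{2} e_{3}
step 4: -\frac{4807}{180} + \frac{37}{36} e_{1} - \frac{141}{20} e_{2} + \frac{23}{60} e_{1} e_{2}
Answer: -\frac{4807}{180} + \frac{37}{36} e_{1} - \frac{141}{20} e_{2} + \frac{23}{60} e_{1} e_{2}


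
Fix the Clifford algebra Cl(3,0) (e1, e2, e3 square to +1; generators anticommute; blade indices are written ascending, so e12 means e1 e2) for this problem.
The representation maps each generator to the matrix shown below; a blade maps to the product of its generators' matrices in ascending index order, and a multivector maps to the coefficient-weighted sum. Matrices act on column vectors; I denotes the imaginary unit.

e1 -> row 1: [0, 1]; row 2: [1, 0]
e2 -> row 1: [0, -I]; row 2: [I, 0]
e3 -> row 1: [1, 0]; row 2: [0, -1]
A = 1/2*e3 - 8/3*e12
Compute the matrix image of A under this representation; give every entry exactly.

Bivector images (products of the table entries): rho(e12) = rho(e1)rho(e2) = row 1: [I, 0]; row 2: [0, -I].
M = (1/2)*rho(e3) + (-8/3)*rho(e12), summed entrywise:
Answer: row 1: [1/2 - 8*I/3, 0]; row 2: [0, -1/2 + 8*I/3]


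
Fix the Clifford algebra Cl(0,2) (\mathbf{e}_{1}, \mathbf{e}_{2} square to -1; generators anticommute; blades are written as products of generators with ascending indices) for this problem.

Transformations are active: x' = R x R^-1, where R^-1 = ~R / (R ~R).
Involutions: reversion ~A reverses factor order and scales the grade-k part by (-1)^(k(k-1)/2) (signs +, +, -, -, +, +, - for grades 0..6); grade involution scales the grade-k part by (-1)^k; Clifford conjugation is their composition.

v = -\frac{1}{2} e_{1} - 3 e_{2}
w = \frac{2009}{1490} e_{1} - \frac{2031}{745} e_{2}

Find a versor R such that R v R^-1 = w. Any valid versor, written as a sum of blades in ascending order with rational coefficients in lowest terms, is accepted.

Key observation: q(v) = q(w) = -\frac{37}{4} (sandwiches preserve the norm), so R = v + w = \frac{632}{745} e_{1} - \frac{4266}{745} e_{2} works whenever it is invertible — the component of v along it is kept and (v - w)/2 reverses, sending v to w.
Answer: \frac{632}{745} e_{1} - \frac{4266}{745} e_{2}


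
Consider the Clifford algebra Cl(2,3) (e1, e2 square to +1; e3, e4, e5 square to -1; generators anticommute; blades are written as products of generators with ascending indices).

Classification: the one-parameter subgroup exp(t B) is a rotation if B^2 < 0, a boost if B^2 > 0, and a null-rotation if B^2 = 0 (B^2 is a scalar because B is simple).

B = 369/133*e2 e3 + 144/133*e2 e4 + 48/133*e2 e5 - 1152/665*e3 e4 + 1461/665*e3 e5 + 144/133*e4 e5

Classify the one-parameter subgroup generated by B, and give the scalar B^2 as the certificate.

B^2 term by term: the squares give (369/133)^2*(e2 e3)^2 + (144/133)^2*(e2 e4)^2 + (48/133)^2*(e2 e5)^2 + (-1152/665)^2*(e3 e4)^2 + (1461/665)^2*(e3 e5)^2 + (144/133)^2*(e4 e5)^2 = 136161/17689*(+1) + 20736/17689*(+1) + 2304/17689*(+1) + 1327104/442225*(-1) + 2134521/442225*(-1) + 20736/17689*(-1) = 0 (each basis 2-blade squares to minus the product of its generators' squares); cross terms between blades sharing an index anticommute and cancel; the commuting (index-disjoint) pairs give grade-4 terms 2*c*c'*(blade product), which cancel blade by blade — e2 e3 e4 e5: 106272/17689 - 420768/88445 - 110592/88445 = 0 — confirming B is simple. So B^2 = 0.
Answer: null-rotation, certificate B^2 = 0. Because 0 is invariant under every versor sandwich, the classification follows from its sign alone.


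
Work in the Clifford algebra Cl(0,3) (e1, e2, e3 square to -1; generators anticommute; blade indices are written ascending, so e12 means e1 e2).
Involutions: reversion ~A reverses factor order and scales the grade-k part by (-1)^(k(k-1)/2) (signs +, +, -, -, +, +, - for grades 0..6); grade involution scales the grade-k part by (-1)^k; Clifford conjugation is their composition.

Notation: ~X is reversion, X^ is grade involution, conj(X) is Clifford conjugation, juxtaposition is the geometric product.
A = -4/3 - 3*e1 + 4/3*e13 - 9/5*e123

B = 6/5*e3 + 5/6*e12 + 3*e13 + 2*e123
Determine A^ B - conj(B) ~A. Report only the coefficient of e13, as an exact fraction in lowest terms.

first term: -2/5 - 8/5*e1 + 167/30*e2 - 121/10*e3 - 736/225*e12 - 2/5*e13 - 64/9*e23 - 8/3*e123
second term: -2/5 + 8/5*e1 - 167/30*e2 + 121/10*e3 + 736/225*e12 + 2/5*e13 + 64/9*e23 - 8/3*e123
Answer: -4/5


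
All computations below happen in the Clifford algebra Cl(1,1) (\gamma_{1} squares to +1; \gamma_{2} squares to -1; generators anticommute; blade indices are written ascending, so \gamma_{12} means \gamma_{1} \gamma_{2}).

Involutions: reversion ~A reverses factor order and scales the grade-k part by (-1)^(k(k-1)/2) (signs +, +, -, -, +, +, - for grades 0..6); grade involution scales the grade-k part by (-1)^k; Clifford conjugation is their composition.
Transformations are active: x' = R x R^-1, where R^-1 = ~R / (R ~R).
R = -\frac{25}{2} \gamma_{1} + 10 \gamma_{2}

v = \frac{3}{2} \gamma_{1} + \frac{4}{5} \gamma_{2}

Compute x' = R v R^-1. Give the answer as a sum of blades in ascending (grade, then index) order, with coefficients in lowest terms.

~R = -\frac{25}{2} \gamma_{1} + 10 \gamma_{2}, and R ~R = \frac{225}{4}, so R^-1 = ~R / (\frac{225}{4}).
R v = -\frac{107}{4} - 25 \gamma_{12}
Answer: \frac{187}{18} \gamma_{1} - \frac{464}{45} \gamma_{2}


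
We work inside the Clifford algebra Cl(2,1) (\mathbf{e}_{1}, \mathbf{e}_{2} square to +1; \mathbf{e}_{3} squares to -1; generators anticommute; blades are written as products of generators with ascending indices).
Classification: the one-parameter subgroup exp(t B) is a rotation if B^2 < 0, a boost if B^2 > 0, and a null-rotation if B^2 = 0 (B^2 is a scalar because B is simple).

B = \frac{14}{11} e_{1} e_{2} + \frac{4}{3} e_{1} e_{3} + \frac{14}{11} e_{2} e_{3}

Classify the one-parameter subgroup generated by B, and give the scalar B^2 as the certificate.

B^2 term by term: the squares give (\frac{14}{11})^2*(e_{1} e_{2})^2 + (\frac{4}{3})^2*(e_{1} e_{3})^2 + (\frac{14}{11})^2*(e_{2} e_{3})^2 = \frac{196}{121}*(-1) + \frac{16}{9}*(+1) + \frac{196}{121}*(+1) = \frac{16}{9} (each basis 2-blade squares to minus the product of its generators' squares); cross terms between blades sharing an index anticommute and cancel. So B^2 = \frac{16}{9}.
Answer: boost, certificate B^2 = \frac{16}{9}. Why this suffices: the scalar \frac{16}{9} survives any versor conjugation, so its sign alone determines the class however B is presented.


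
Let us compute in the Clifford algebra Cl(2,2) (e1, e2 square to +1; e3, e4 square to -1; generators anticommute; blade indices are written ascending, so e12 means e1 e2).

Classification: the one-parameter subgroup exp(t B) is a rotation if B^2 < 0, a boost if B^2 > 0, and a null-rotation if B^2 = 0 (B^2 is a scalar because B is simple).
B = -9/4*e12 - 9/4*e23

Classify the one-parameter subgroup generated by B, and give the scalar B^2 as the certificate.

B^2 term by term: the squares give (-9/4)^2*(e12)^2 + (-9/4)^2*(e23)^2 = 81/16*(-1) + 81/16*(+1) = 0 (each basis 2-blade squares to minus the product of its generators' squares); cross terms between blades sharing an index anticommute and cancel. So B^2 = 0.
Answer: null-rotation, certificate B^2 = 0. Because 0 is invariant under every versor sandwich, the classification follows from its sign alone.


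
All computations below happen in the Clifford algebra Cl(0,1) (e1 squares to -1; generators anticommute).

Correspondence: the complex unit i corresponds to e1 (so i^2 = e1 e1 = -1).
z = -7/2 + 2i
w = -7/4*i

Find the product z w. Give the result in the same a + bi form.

In blades: z = -7/2 + 2*e1, w = -7/4*e1.
Distribute z over w term by term (generator squares from the signature, products reordered to ascending indices): (-7/2)*w = 49/8*e1; (2*e1)*w = 7/2.
Sum: 7/2 + 49/8*e1; translating back through the correspondence:
Answer: 7/2 + 49/8*i


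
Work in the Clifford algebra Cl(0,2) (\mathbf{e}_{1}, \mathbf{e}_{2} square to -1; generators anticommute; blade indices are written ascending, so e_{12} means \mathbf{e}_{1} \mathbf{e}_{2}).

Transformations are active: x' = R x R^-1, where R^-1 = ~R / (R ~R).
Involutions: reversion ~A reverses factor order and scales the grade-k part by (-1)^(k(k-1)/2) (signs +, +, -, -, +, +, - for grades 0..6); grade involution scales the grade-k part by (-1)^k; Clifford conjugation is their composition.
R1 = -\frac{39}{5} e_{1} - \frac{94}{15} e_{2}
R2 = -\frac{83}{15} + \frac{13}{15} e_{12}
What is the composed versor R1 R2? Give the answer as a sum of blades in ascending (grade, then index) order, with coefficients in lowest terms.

Distribute over the terms of R1 (each basis-blade product reordered to ascending indices, repeated generators contracted through their squares):
(-\frac{39}{5} e_{1}) R2 = \frac{1079}{25} e_{1} + \frac{169}{25} e_{2}
(-\frac{94}{15} e_{2}) R2 = -\frac{1222}{225} e_{1} + \frac{7802}{225} e_{2}
Summing the partial products and collecting blades:
Answer: \frac{8489}{225} e_{1} + \frac{9323}{225} e_{2}


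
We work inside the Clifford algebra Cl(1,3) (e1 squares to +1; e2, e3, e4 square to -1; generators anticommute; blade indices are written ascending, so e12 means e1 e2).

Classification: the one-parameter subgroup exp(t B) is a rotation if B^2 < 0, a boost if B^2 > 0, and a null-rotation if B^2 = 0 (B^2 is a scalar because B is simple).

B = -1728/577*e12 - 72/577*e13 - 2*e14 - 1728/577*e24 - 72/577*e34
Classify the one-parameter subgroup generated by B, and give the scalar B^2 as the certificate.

B^2 term by term: the squares give (-1728/577)^2*(e12)^2 + (-72/577)^2*(e13)^2 + (-2)^2*(e14)^2 + (-1728/577)^2*(e24)^2 + (-72/577)^2*(e34)^2 = 2985984/332929*(+1) + 5184/332929*(+1) + 4*(+1) + 2985984/332929*(-1) + 5184/332929*(-1) = 4 (each basis 2-blade squares to minus the product of its generators' squares); cross terms between blades sharing an index anticommute and cancel; the commuting (index-disjoint) pairs give grade-4 terms 2*c*c'*(blade product), which cancel blade by blade — e1234: 248832/332929 - 248832/332929 = 0 — confirming B is simple. So B^2 = 4.
Answer: boost, certificate B^2 = 4. Certificate logic: 4 is a conjugation-invariant scalar, so its sign fixes rotation versus boost versus null-rotation outright.


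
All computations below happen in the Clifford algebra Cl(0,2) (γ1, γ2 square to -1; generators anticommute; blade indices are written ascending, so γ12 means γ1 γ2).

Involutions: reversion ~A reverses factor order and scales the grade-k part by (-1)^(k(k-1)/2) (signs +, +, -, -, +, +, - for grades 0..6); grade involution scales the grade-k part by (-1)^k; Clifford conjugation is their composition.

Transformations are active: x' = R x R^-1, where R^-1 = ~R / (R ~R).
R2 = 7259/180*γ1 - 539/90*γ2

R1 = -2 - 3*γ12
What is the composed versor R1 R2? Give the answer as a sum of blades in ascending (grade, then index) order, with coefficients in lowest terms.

Distribute over the terms of R1 (each basis-blade product reordered to ascending indices, repeated generators contracted through their squares):
(-2) R2 = -7259/90*γ1 + 539/45*γ2
(-3*γ12) R2 = -539/30*γ1 - 7259/60*γ2
Summing the partial products and collecting blades:
Answer: -4438/45*γ1 - 19621/180*γ2
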